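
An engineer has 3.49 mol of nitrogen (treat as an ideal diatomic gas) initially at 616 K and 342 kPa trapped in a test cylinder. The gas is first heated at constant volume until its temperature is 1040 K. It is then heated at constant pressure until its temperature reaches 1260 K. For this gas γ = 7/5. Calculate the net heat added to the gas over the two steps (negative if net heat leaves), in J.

53100 J

V₁ = nRT₁/P₁ = 3.49×8.314×616/342 = 52.3 L.
Step 1 — Isochoric: V stays 52.3 L; P/T = const ⇒ T₂ = 1040 K, P₂ = 577 kPa.
W = 0 (no volume change).
ΔU = nCvΔT = 3.49×20.8×(1040−616) = 30800 J.
Q = ΔU = 30800 J.
State after step 1: P = 577 kPa, V = 52.3 L, T = 1040 K.
Step 2 — Isobaric: P stays 577 kPa; V/T = const ⇒ T₂ = 1260 K, V₂ = 63.3 L.
W = PΔV = 577×(63.3−52.3) kPa·L = 6380 J.
ΔU = nCvΔT = 3.49×20.8×(1260−1040) = 16000 J.
Q = ΔU + W = nCpΔT = 22300 J.
Net over both steps: W = 6380 J, Q = 53100 J, ΔU = 46700 J.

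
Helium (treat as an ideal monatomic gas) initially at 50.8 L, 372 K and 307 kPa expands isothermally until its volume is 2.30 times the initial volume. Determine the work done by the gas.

n = P₁V₁/(RT₁) = 307×50.8/(8.314×372) = 5.04 mol.
Isothermal: T stays 372 K; PV = const ⇒ V₂ = 117 L, P₂ = 133 kPa.
W = nRT ln(V₂/V₁) = 5.04×8.314×372×ln(2.30) = 13000 J.

13000 J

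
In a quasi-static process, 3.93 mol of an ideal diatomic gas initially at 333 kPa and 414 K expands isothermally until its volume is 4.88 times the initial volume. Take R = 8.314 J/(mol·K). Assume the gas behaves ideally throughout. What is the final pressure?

V₁ = nRT₁/P₁ = 3.93×8.314×414/333 = 40.6 L.
Isothermal: T stays 414 K; PV = const ⇒ V₂ = 198 L, P₂ = 68.2 kPa.

68.2 kPa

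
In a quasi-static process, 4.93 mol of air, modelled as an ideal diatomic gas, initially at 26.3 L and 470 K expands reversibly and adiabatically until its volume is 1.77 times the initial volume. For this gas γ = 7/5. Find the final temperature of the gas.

P₁ = nRT₁/V₁ = 4.93×8.314×470/26.3 = 732 kPa.
Adiabatic: TV^(γ−1) = const ⇒ T₂ = 470×(0.565)^0.400 = 374 K; PV^γ = const ⇒ P₂ = 329 kPa.

374 K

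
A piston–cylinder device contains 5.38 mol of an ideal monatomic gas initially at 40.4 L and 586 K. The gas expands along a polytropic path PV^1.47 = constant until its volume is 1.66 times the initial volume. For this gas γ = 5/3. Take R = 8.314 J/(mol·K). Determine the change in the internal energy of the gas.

-8330 J

P₁ = nRT₁/V₁ = 5.38×8.314×586/40.4 = 649 kPa.
Polytropic n=1.47: T₂ = T₁(V₁/V₂)^(n−1) = 586×(0.602)^0.47 = 462 K; P₂ = P₁(V₁/V₂)^n = 308 kPa.
For an ideal gas ΔU = nCvΔT with Cv = (3/2)R = 12.5 J/(mol·K).
ΔU = 5.38×12.5×(462−586) = -8330 J.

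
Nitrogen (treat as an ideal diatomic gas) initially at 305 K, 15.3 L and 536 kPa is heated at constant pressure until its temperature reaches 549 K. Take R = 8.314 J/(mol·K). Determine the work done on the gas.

n = P₁V₁/(RT₁) = 536×15.3/(8.314×305) = 3.23 mol.
Isobaric: P stays 536 kPa; V/T = const ⇒ T₂ = 549 K, V₂ = 27.5 L.
W = PΔV = 536×(27.5−15.3) kPa·L = 6560 J.
Work done on the gas = −W_by = -6560 J.

-6560 J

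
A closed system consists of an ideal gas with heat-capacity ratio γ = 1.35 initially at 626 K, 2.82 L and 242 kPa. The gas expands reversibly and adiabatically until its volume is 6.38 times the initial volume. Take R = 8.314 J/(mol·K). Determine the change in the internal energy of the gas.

-931 J

n = P₁V₁/(RT₁) = 242×2.82/(8.314×626) = 0.131 mol.
Adiabatic: TV^(γ−1) = const ⇒ T₂ = 626×(0.157)^0.350 = 327 K; PV^γ = const ⇒ P₂ = 19.8 kPa.
For an ideal gas ΔU = nCvΔT with Cv = R/(γ−1) = 23.8 J/(mol·K).
ΔU = 0.131×23.8×(327−626) = -931 J.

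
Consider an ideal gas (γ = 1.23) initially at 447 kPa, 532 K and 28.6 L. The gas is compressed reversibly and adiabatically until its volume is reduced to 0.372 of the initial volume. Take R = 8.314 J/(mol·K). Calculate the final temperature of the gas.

668 K

Adiabatic: TV^(γ−1) = const ⇒ T₂ = 532×(2.69)^0.230 = 668 K; PV^γ = const ⇒ P₂ = 1510 kPa.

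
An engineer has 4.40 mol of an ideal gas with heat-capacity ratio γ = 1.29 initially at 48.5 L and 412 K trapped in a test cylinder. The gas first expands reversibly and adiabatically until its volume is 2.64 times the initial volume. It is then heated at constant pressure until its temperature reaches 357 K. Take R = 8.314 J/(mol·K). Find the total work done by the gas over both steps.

P₁ = nRT₁/V₁ = 4.40×8.314×412/48.5 = 311 kPa.
Step 1 — Adiabatic: TV^(γ−1) = const ⇒ T₂ = 412×(0.379)^0.290 = 311 K; PV^γ = const ⇒ P₂ = 88.8 kPa.
ΔU = nCvΔT = 4.40×28.7×(311−412) = -12800 J.
Q = 0 for an adiabatic process, so W = −ΔU = 12800 J.
State after step 1: P = 88.8 kPa, V = 128 L, T = 311 K.
Step 2 — Isobaric: P stays 88.8 kPa; V/T = const ⇒ T₂ = 357 K, V₂ = 147 L.
W = PΔV = 88.8×(147−128) kPa·L = 1690 J.
ΔU = nCvΔT = 4.40×28.7×(357−311) = 5810 J.
Q = ΔU + W = nCpΔT = 7500 J.
Net over both steps: W = 14400 J, Q = 7500 J, ΔU = -6940 J.

14400 J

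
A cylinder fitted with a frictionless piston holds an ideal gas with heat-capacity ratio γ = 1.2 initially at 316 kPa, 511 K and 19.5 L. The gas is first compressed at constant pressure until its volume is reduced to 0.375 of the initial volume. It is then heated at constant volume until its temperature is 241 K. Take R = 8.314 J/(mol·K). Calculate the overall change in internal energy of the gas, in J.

n = P₁V₁/(RT₁) = 316×19.5/(8.314×511) = 1.45 mol.
Step 1 — Isobaric: P stays 316 kPa; V/T = const ⇒ T₂ = 192 K, V₂ = 7.31 L.
W = PΔV = 316×(7.31−19.5) kPa·L = -3850 J.
ΔU = nCvΔT = 1.45×41.6×(192−511) = -19300 J.
Q = ΔU + W = nCpΔT = -23100 J.
State after step 1: P = 316 kPa, V = 7.31 L, T = 192 K.
Step 2 — Isochoric: V stays 7.31 L; P/T = const ⇒ T₂ = 241 K, P₂ = 397 kPa.
W = 0 (no volume change).
ΔU = nCvΔT = 1.45×41.6×(241−192) = 2980 J.
Q = ΔU = 2980 J.
Net over both steps: W = -3850 J, Q = -20100 J, ΔU = -16300 J.

-16300 J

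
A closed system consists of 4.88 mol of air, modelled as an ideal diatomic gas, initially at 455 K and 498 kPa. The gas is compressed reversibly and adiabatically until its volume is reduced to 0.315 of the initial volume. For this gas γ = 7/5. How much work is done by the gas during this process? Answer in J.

-27100 J

V₁ = nRT₁/P₁ = 4.88×8.314×455/498 = 37.1 L.
Adiabatic: TV^(γ−1) = const ⇒ T₂ = 455×(3.17)^0.400 = 722 K; PV^γ = const ⇒ P₂ = 2510 kPa.
ΔU = nCvΔT = 4.88×20.8×(722−455) = 27100 J.
Q = 0 for an adiabatic process, so W = −ΔU = -27100 J.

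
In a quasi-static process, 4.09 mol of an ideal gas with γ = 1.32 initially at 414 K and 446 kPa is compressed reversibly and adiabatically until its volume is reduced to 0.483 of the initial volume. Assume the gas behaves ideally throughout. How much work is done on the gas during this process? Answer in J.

11500 J

V₁ = nRT₁/P₁ = 4.09×8.314×414/446 = 31.6 L.
Adiabatic: TV^(γ−1) = const ⇒ T₂ = 414×(2.07)^0.320 = 523 K; PV^γ = const ⇒ P₂ = 1170 kPa.
ΔU = nCvΔT = 4.09×26.0×(523−414) = 11500 J.
Q = 0 for an adiabatic process, so W = −ΔU = -11500 J.
Work done on the gas = −W_by = 11500 J.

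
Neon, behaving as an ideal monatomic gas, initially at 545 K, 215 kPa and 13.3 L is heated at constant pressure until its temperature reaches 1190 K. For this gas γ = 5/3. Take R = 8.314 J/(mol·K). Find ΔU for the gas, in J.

n = P₁V₁/(RT₁) = 215×13.3/(8.314×545) = 0.631 mol.
Isobaric: P stays 215 kPa; V/T = const ⇒ T₂ = 1190 K, V₂ = 29.0 L.
For an ideal gas ΔU = nCvΔT with Cv = (3/2)R = 12.5 J/(mol·K).
ΔU = 0.631×12.5×(1190−545) = 5080 J.

5080 J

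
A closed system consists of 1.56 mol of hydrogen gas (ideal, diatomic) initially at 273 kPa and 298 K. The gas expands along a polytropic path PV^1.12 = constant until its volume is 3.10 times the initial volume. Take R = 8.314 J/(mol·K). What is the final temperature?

260 K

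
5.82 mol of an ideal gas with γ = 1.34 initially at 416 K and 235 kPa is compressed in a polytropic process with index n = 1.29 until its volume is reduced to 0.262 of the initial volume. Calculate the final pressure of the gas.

1320 kPa

V₁ = nRT₁/P₁ = 5.82×8.314×416/235 = 85.7 L.
Polytropic n=1.29: T₂ = T₁(V₁/V₂)^(n−1) = 416×(3.82)^0.29 = 613 K; P₂ = P₁(V₁/V₂)^n = 1320 kPa.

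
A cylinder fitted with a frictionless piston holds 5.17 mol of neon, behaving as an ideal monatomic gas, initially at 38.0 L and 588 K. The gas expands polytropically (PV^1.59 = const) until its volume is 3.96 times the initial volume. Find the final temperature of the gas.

P₁ = nRT₁/V₁ = 5.17×8.314×588/38.0 = 665 kPa.
Polytropic n=1.59: T₂ = T₁(V₁/V₂)^(n−1) = 588×(0.253)^0.59 = 261 K; P₂ = P₁(V₁/V₂)^n = 74.6 kPa.

261 K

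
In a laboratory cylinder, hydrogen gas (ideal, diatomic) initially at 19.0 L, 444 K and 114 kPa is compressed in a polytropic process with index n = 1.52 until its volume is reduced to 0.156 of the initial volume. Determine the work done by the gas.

-6780 J

n = P₁V₁/(RT₁) = 114×19.0/(8.314×444) = 0.587 mol.
Polytropic n=1.52: T₂ = T₁(V₁/V₂)^(n−1) = 444×(6.41)^0.52 = 1170 K; P₂ = P₁(V₁/V₂)^n = 1920 kPa.
W = (P₁V₁−P₂V₂)/(n−1) = (114×19.0−1920×2.96)/0.52 = -6780 J.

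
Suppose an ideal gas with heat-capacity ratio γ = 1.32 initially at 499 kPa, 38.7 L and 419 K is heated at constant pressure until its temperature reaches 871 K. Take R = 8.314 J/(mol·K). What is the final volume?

80.4 L

Isobaric: P stays 499 kPa; V/T = const ⇒ T₂ = 871 K, V₂ = 80.4 L.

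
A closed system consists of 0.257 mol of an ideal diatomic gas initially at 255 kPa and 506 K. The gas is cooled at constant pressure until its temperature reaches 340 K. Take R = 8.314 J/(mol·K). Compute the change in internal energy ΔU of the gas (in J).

-887 J

V₁ = nRT₁/P₁ = 0.257×8.314×506/255 = 4.24 L.
Isobaric: P stays 255 kPa; V/T = const ⇒ T₂ = 340 K, V₂ = 2.85 L.
For an ideal gas ΔU = nCvΔT with Cv = (5/2)R = 20.8 J/(mol·K).
ΔU = 0.257×20.8×(340−506) = -887 J.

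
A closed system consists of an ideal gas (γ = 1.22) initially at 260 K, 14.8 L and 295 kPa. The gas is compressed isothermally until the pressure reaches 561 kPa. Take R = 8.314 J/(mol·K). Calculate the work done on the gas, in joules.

2810 J

n = P₁V₁/(RT₁) = 295×14.8/(8.314×260) = 2.02 mol.
Isothermal: T stays 260 K; PV = const ⇒ V₂ = 7.78 L, P₂ = 561 kPa.
W = nRT ln(V₂/V₁) = 2.02×8.314×260×ln(0.526) = -2810 J.
Work done on the gas = −W_by = 2810 J.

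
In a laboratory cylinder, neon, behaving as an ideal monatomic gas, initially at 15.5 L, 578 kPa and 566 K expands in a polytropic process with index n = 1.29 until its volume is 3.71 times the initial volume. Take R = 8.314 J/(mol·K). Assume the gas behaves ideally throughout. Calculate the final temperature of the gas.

387 K

Polytropic n=1.29: T₂ = T₁(V₁/V₂)^(n−1) = 566×(0.270)^0.29 = 387 K; P₂ = P₁(V₁/V₂)^n = 107 kPa.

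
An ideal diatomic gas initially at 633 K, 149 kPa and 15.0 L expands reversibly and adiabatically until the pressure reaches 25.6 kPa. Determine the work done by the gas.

n = P₁V₁/(RT₁) = 149×15.0/(8.314×633) = 0.425 mol.
Adiabatic: T₂/T₁ = (P₂/P₁)^((γ−1)/γ) ⇒ T₂ = 633×(0.172)^0.286 = 383 K; V₂ = 52.8 L.
ΔU = nCvΔT = 0.425×20.8×(383−633) = -2210 J.
Q = 0 for an adiabatic process, so W = −ΔU = 2210 J.

2210 J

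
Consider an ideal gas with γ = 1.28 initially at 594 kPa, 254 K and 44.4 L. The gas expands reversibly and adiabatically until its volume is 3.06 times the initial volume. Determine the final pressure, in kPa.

142 kPa

Adiabatic: TV^(γ−1) = const ⇒ T₂ = 254×(0.327)^0.280 = 186 K; PV^γ = const ⇒ P₂ = 142 kPa.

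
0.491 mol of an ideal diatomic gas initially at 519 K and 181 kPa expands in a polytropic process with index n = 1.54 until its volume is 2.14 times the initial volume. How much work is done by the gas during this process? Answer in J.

V₁ = nRT₁/P₁ = 0.491×8.314×519/181 = 11.7 L.
Polytropic n=1.54: T₂ = T₁(V₁/V₂)^(n−1) = 519×(0.467)^0.54 = 344 K; P₂ = P₁(V₁/V₂)^n = 56.1 kPa.
W = (P₁V₁−P₂V₂)/(n−1) = (181×11.7−56.1×25.0)/0.54 = 1320 J.

1320 J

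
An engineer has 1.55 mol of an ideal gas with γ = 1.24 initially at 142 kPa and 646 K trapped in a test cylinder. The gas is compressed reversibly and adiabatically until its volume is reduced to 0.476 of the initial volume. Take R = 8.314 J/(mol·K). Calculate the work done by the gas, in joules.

V₁ = nRT₁/P₁ = 1.55×8.314×646/142 = 58.6 L.
Adiabatic: TV^(γ−1) = const ⇒ T₂ = 646×(2.10)^0.240 = 772 K; PV^γ = const ⇒ P₂ = 356 kPa.
ΔU = nCvΔT = 1.55×34.6×(772−646) = 6760 J.
Q = 0 for an adiabatic process, so W = −ΔU = -6760 J.

-6760 J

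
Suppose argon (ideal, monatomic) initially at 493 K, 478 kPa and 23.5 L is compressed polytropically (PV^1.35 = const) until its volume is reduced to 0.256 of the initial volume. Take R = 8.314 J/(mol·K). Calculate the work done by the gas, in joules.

-19600 J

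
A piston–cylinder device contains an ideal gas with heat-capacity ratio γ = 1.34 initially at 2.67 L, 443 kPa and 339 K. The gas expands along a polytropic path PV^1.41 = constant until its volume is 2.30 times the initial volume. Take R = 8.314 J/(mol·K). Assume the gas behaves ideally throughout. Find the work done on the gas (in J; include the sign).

n = P₁V₁/(RT₁) = 443×2.67/(8.314×339) = 0.420 mol.
Polytropic n=1.41: T₂ = T₁(V₁/V₂)^(n−1) = 339×(0.435)^0.41 = 241 K; P₂ = P₁(V₁/V₂)^n = 137 kPa.
W = (P₁V₁−P₂V₂)/(n−1) = (443×2.67−137×6.14)/0.41 = 835 J.
Work done on the gas = −W_by = -835 J.

-835 J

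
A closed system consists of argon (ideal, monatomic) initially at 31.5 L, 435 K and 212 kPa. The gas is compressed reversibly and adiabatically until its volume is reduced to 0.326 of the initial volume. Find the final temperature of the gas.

Adiabatic: TV^(γ−1) = const ⇒ T₂ = 435×(3.07)^0.667 = 918 K; PV^γ = const ⇒ P₂ = 1370 kPa.

918 K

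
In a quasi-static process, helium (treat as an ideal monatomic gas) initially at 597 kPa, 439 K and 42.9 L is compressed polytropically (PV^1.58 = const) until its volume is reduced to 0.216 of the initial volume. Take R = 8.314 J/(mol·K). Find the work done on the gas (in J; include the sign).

63200 J

n = P₁V₁/(RT₁) = 597×42.9/(8.314×439) = 7.02 mol.
Polytropic n=1.58: T₂ = T₁(V₁/V₂)^(n−1) = 439×(4.63)^0.58 = 1070 K; P₂ = P₁(V₁/V₂)^n = 6720 kPa.
W = (P₁V₁−P₂V₂)/(n−1) = (597×42.9−6720×9.27)/0.58 = -63200 J.
Work done on the gas = −W_by = 63200 J.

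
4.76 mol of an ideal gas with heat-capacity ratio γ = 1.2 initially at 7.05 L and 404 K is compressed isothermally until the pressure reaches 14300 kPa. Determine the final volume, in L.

P₁ = nRT₁/V₁ = 4.76×8.314×404/7.05 = 2270 kPa.
Isothermal: T stays 404 K; PV = const ⇒ V₂ = 1.12 L, P₂ = 14300 kPa.

1.12 L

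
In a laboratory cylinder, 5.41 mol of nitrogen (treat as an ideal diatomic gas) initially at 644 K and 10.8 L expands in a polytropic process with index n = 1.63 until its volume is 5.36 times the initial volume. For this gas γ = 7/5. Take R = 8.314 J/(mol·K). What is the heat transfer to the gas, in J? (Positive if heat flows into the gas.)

P₁ = nRT₁/V₁ = 5.41×8.314×644/10.8 = 2680 kPa.
Polytropic n=1.63: T₂ = T₁(V₁/V₂)^(n−1) = 644×(0.187)^0.63 = 224 K; P₂ = P₁(V₁/V₂)^n = 174 kPa.
W = (P₁V₁−P₂V₂)/(n−1) = (2680×10.8−174×57.9)/0.63 = 30000 J.
ΔU = nCvΔT = 5.41×20.8×(224−644) = -47300 J.
Q = ΔU + W = -17300 J.

-17300 J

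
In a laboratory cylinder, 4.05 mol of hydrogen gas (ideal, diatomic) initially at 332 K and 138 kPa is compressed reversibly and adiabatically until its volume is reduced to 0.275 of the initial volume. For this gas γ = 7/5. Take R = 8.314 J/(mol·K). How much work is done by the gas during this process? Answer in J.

V₁ = nRT₁/P₁ = 4.05×8.314×332/138 = 81.0 L.
Adiabatic: TV^(γ−1) = const ⇒ T₂ = 332×(3.64)^0.400 = 556 K; PV^γ = const ⇒ P₂ = 841 kPa.
ΔU = nCvΔT = 4.05×20.8×(556−332) = 18900 J.
Q = 0 for an adiabatic process, so W = −ΔU = -18900 J.

-18900 J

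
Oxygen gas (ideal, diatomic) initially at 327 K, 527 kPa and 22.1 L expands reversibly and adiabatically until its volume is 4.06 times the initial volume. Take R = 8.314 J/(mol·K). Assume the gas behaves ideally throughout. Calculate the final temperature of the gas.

187 K

Adiabatic: TV^(γ−1) = const ⇒ T₂ = 327×(0.246)^0.400 = 187 K; PV^γ = const ⇒ P₂ = 74.1 kPa.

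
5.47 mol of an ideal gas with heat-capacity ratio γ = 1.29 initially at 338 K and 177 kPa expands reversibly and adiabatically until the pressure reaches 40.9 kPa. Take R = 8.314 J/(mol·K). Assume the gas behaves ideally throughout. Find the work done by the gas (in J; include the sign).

14900 J

V₁ = nRT₁/P₁ = 5.47×8.314×338/177 = 86.8 L.
Adiabatic: T₂/T₁ = (P₂/P₁)^((γ−1)/γ) ⇒ T₂ = 338×(0.231)^0.225 = 243 K; V₂ = 270 L.
ΔU = nCvΔT = 5.47×28.7×(243−338) = -14900 J.
Q = 0 for an adiabatic process, so W = −ΔU = 14900 J.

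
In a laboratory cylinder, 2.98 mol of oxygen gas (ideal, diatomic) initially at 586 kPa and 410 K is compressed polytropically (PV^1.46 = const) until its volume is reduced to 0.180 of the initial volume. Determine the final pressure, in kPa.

7160 kPa

V₁ = nRT₁/P₁ = 2.98×8.314×410/586 = 17.3 L.
Polytropic n=1.46: T₂ = T₁(V₁/V₂)^(n−1) = 410×(5.56)^0.46 = 902 K; P₂ = P₁(V₁/V₂)^n = 7160 kPa.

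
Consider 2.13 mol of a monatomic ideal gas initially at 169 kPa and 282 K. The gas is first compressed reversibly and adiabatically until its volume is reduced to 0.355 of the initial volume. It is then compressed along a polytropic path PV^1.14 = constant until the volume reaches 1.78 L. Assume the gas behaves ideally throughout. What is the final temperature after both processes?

721 K

V₁ = nRT₁/P₁ = 2.13×8.314×282/169 = 29.5 L.
Step 1 — Adiabatic: TV^(γ−1) = const ⇒ T₂ = 282×(2.82)^0.667 = 562 K; PV^γ = const ⇒ P₂ = 950 kPa.
ΔU = nCvΔT = 2.13×12.5×(562−282) = 7450 J.
Q = 0 for an adiabatic process, so W = −ΔU = -7450 J.
State after step 1: P = 950 kPa, V = 10.5 L, T = 562 K.
Step 2 — Polytropic n=1.14: T₂ = T₁(V₁/V₂)^(n−1) = 562×(5.89)^0.14 = 721 K; P₂ = P₁(V₁/V₂)^n = 7170 kPa.
W = (P₁V₁−P₂V₂)/(n−1) = (950×10.5−7170×1.78)/0.14 = -20100 J.
ΔU = nCvΔT = 2.13×12.5×(721−562) = 4210 J.
Q = ΔU + W = -15800 J.
Net over both steps: W = -27500 J, Q = -15800 J, ΔU = 11700 J.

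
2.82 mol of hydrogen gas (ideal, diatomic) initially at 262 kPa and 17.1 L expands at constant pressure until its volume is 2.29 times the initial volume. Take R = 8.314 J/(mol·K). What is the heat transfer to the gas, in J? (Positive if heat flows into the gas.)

T₁ = P₁V₁/(nR) = 262×17.1/(2.82×8.314) = 191 K.
Isobaric: P stays 262 kPa; V/T = const ⇒ T₂ = 438 K, V₂ = 39.2 L.
W = PΔV = 262×(39.2−17.1) kPa·L = 5780 J.
ΔU = nCvΔT = 2.82×20.8×(438−191) = 14400 J.
Q = ΔU + W = nCpΔT = 20200 J.

20200 J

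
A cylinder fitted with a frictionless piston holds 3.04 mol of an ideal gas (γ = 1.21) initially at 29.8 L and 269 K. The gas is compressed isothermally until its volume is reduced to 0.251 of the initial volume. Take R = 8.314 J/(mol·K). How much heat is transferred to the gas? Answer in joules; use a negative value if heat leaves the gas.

P₁ = nRT₁/V₁ = 3.04×8.314×269/29.8 = 228 kPa.
Isothermal: T stays 269 K; PV = const ⇒ V₂ = 7.48 L, P₂ = 909 kPa.
ΔU = 0 (ideal gas, T constant).
W = nRT ln(V₂/V₁) = 3.04×8.314×269×ln(0.251) = -9400 J.
Q = ΔU + W = -9400 J.

-9400 J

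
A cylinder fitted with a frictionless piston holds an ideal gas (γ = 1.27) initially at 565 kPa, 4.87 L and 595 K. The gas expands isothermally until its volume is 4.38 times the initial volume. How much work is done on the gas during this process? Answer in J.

-4060 J

n = P₁V₁/(RT₁) = 565×4.87/(8.314×595) = 0.556 mol.
Isothermal: T stays 595 K; PV = const ⇒ V₂ = 21.3 L, P₂ = 129 kPa.
W = nRT ln(V₂/V₁) = 0.556×8.314×595×ln(4.38) = 4060 J.
Work done on the gas = −W_by = -4060 J.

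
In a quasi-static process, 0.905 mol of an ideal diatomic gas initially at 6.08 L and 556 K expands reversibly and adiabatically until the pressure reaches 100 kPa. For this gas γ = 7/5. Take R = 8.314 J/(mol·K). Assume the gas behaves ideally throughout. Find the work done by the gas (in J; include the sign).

P₁ = nRT₁/V₁ = 0.905×8.314×556/6.08 = 688 kPa.
Adiabatic: T₂/T₁ = (P₂/P₁)^((γ−1)/γ) ⇒ T₂ = 556×(0.145)^0.286 = 320 K; V₂ = 24.1 L.
ΔU = nCvΔT = 0.905×20.8×(320−556) = -4430 J.
Q = 0 for an adiabatic process, so W = −ΔU = 4430 J.

4430 J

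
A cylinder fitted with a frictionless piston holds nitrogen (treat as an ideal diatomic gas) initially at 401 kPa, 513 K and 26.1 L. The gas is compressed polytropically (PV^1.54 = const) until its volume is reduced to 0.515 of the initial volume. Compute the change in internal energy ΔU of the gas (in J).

11300 J

n = P₁V₁/(RT₁) = 401×26.1/(8.314×513) = 2.45 mol.
Polytropic n=1.54: T₂ = T₁(V₁/V₂)^(n−1) = 513×(1.94)^0.54 = 734 K; P₂ = P₁(V₁/V₂)^n = 1110 kPa.
For an ideal gas ΔU = nCvΔT with Cv = (5/2)R = 20.8 J/(mol·K).
ΔU = 2.45×20.8×(734−513) = 11300 J.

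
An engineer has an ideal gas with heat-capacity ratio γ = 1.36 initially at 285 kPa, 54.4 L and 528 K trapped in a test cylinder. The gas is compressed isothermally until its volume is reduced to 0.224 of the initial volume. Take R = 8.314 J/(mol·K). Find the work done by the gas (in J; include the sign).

n = P₁V₁/(RT₁) = 285×54.4/(8.314×528) = 3.53 mol.
Isothermal: T stays 528 K; PV = const ⇒ V₂ = 12.2 L, P₂ = 1270 kPa.
W = nRT ln(V₂/V₁) = 3.53×8.314×528×ln(0.224) = -23200 J.

-23200 J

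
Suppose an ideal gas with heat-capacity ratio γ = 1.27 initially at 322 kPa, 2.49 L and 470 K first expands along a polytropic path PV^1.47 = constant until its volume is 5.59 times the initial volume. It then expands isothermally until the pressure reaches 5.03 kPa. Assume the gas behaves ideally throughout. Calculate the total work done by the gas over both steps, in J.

1530 J

n = P₁V₁/(RT₁) = 322×2.49/(8.314×470) = 0.205 mol.
Step 1 — Polytropic n=1.47: T₂ = T₁(V₁/V₂)^(n−1) = 470×(0.179)^0.47 = 209 K; P₂ = P₁(V₁/V₂)^n = 25.7 kPa.
W = (P₁V₁−P₂V₂)/(n−1) = (322×2.49−25.7×13.9)/0.47 = 946 J.
ΔU = nCvΔT = 0.205×30.8×(209−470) = -1650 J.
Q = ΔU + W = -701 J.
State after step 1: P = 25.7 kPa, V = 13.9 L, T = 209 K.
Step 2 — Isothermal: T stays 209 K; PV = const ⇒ V₂ = 71.0 L, P₂ = 5.03 kPa.
ΔU = 0 (ideal gas, T constant).
W = nRT ln(V₂/V₁) = 0.205×8.314×209×ln(5.10) = 582 J.
Q = ΔU + W = 582 J.
Net over both steps: W = 1530 J, Q = -119 J, ΔU = -1650 J.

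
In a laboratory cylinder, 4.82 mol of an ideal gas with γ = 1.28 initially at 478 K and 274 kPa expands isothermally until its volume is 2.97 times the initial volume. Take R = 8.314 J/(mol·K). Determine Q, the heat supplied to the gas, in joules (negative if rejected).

V₁ = nRT₁/P₁ = 4.82×8.314×478/274 = 69.9 L.
Isothermal: T stays 478 K; PV = const ⇒ V₂ = 208 L, P₂ = 92.3 kPa.
ΔU = 0 (ideal gas, T constant).
W = nRT ln(V₂/V₁) = 4.82×8.314×478×ln(2.97) = 20900 J.
Q = ΔU + W = 20900 J.

20900 J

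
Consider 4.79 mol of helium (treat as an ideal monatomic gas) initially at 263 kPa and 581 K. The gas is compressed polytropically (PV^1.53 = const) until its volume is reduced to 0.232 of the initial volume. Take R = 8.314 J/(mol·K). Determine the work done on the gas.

51000 J

V₁ = nRT₁/P₁ = 4.79×8.314×581/263 = 88.0 L.
Polytropic n=1.53: T₂ = T₁(V₁/V₂)^(n−1) = 581×(4.31)^0.53 = 1260 K; P₂ = P₁(V₁/V₂)^n = 2460 kPa.
W = (P₁V₁−P₂V₂)/(n−1) = (263×88.0−2460×20.4)/0.53 = -51000 J.
Work done on the gas = −W_by = 51000 J.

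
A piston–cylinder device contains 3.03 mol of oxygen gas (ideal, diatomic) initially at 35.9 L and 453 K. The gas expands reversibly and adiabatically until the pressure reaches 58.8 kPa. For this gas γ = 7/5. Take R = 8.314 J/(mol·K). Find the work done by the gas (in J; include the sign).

P₁ = nRT₁/V₁ = 3.03×8.314×453/35.9 = 318 kPa.
Adiabatic: T₂/T₁ = (P₂/P₁)^((γ−1)/γ) ⇒ T₂ = 453×(0.185)^0.286 = 280 K; V₂ = 120 L.
ΔU = nCvΔT = 3.03×20.8×(280−453) = -10900 J.
Q = 0 for an adiabatic process, so W = −ΔU = 10900 J.

10900 J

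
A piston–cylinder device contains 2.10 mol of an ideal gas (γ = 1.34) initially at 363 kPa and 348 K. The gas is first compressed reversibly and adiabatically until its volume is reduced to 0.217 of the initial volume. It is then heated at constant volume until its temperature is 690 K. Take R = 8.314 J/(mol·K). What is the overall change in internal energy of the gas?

17600 J

V₁ = nRT₁/P₁ = 2.10×8.314×348/363 = 16.7 L.
Step 1 — Adiabatic: TV^(γ−1) = const ⇒ T₂ = 348×(4.61)^0.340 = 585 K; PV^γ = const ⇒ P₂ = 2810 kPa.
ΔU = nCvΔT = 2.10×24.5×(585−348) = 12200 J.
Q = 0 for an adiabatic process, so W = −ΔU = -12200 J.
State after step 1: P = 2810 kPa, V = 3.63 L, T = 585 K.
Step 2 — Isochoric: V stays 3.63 L; P/T = const ⇒ T₂ = 690 K, P₂ = 3320 kPa.
W = 0 (no volume change).
ΔU = nCvΔT = 2.10×24.5×(690−585) = 5390 J.
Q = ΔU = 5390 J.
Net over both steps: W = -12200 J, Q = 5390 J, ΔU = 17600 J.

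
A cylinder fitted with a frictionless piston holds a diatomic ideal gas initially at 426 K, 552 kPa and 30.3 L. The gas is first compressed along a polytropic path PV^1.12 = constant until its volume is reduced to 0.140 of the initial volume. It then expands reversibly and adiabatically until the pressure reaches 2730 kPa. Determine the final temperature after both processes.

n = P₁V₁/(RT₁) = 552×30.3/(8.314×426) = 4.72 mol.
Step 1 — Polytropic n=1.12: T₂ = T₁(V₁/V₂)^(n−1) = 426×(7.14)^0.12 = 539 K; P₂ = P₁(V₁/V₂)^n = 4990 kPa.
W = (P₁V₁−P₂V₂)/(n−1) = (552×30.3−4990×4.24)/0.12 = -37100 J.
ΔU = nCvΔT = 4.72×20.8×(539−426) = 11100 J.
Q = ΔU + W = -26000 J.
State after step 1: P = 4990 kPa, V = 4.24 L, T = 539 K.
Step 2 — Adiabatic: T₂/T₁ = (P₂/P₁)^((γ−1)/γ) ⇒ T₂ = 539×(0.547)^0.286 = 454 K; V₂ = 6.53 L.
ΔU = nCvΔT = 4.72×20.8×(454−539) = -8390 J.
Q = 0 for an adiabatic process, so W = −ΔU = 8390 J.
Net over both steps: W = -28700 J, Q = -26000 J, ΔU = 2740 J.

454 K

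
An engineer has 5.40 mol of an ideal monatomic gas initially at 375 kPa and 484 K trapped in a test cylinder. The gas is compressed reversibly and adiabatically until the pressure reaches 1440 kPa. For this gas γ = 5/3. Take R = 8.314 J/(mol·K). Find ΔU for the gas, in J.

V₁ = nRT₁/P₁ = 5.40×8.314×484/375 = 57.9 L.
Adiabatic: T₂/T₁ = (P₂/P₁)^((γ−1)/γ) ⇒ T₂ = 484×(3.84)^0.400 = 829 K; V₂ = 25.8 L.
For an ideal gas ΔU = nCvΔT with Cv = (3/2)R = 12.5 J/(mol·K).
ΔU = 5.40×12.5×(829−484) = 23200 J.

23200 J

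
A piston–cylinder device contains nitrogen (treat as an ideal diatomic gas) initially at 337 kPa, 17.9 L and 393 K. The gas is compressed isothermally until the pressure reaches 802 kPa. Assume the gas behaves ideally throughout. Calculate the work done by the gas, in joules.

-5230 J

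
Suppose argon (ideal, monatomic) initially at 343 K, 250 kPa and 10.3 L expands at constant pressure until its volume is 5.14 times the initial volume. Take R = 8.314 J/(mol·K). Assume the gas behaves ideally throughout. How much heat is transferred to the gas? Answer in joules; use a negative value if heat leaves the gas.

n = P₁V₁/(RT₁) = 250×10.3/(8.314×343) = 0.903 mol.
Isobaric: P stays 250 kPa; V/T = const ⇒ T₂ = 1760 K, V₂ = 52.9 L.
W = PΔV = 250×(52.9−10.3) kPa·L = 10700 J.
ΔU = nCvΔT = 0.903×12.5×(1760−343) = 16000 J.
Q = ΔU + W = nCpΔT = 26700 J.

26700 J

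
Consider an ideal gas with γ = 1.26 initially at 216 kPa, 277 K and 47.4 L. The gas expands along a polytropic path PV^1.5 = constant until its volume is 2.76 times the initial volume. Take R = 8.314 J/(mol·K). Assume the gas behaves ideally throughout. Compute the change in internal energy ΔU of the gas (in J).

n = P₁V₁/(RT₁) = 216×47.4/(8.314×277) = 4.45 mol.
Polytropic n=1.5: T₂ = T₁(V₁/V₂)^(n−1) = 277×(0.362)^0.50 = 167 K; P₂ = P₁(V₁/V₂)^n = 47.1 kPa.
For an ideal gas ΔU = nCvΔT with Cv = R/(γ−1) = 32.0 J/(mol·K).
ΔU = 4.45×32.0×(167−277) = -15700 J.

-15700 J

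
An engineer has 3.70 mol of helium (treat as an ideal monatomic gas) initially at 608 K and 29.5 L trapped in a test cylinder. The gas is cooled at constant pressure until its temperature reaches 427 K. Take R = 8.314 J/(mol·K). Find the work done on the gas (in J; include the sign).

P₁ = nRT₁/V₁ = 3.70×8.314×608/29.5 = 634 kPa.
Isobaric: P stays 634 kPa; V/T = const ⇒ T₂ = 427 K, V₂ = 20.7 L.
W = PΔV = 634×(20.7−29.5) kPa·L = -5570 J.
Work done on the gas = −W_by = 5570 J.

5570 J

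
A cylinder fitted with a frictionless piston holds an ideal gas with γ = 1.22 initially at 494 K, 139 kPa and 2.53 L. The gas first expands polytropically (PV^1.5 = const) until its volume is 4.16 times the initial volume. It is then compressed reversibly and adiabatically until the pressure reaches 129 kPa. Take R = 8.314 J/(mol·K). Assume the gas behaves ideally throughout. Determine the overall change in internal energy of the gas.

-461 J

n = P₁V₁/(RT₁) = 139×2.53/(8.314×494) = 0.0856 mol.
Step 1 — Polytropic n=1.5: T₂ = T₁(V₁/V₂)^(n−1) = 494×(0.240)^0.50 = 242 K; P₂ = P₁(V₁/V₂)^n = 16.4 kPa.
W = (P₁V₁−P₂V₂)/(n−1) = (139×2.53−16.4×10.5)/0.50 = 358 J.
ΔU = nCvΔT = 0.0856×37.8×(242−494) = -815 J.
Q = ΔU + W = -456 J.
State after step 1: P = 16.4 kPa, V = 10.5 L, T = 242 K.
Step 2 — Adiabatic: T₂/T₁ = (P₂/P₁)^((γ−1)/γ) ⇒ T₂ = 242×(7.87)^0.180 = 351 K; V₂ = 1.94 L.
ΔU = nCvΔT = 0.0856×37.8×(351−242) = 353 J.
Q = 0 for an adiabatic process, so W = −ΔU = -353 J.
Net over both steps: W = 5.18 J, Q = -456 J, ΔU = -461 J.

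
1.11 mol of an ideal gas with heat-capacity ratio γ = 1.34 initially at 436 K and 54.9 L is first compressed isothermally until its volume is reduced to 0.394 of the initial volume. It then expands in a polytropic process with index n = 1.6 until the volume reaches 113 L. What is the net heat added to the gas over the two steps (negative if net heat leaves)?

P₁ = nRT₁/V₁ = 1.11×8.314×436/54.9 = 73.3 kPa.
Step 1 — Isothermal: T stays 436 K; PV = const ⇒ V₂ = 21.6 L, P₂ = 186 kPa.
ΔU = 0 (ideal gas, T constant).
W = nRT ln(V₂/V₁) = 1.11×8.314×436×ln(0.394) = -3750 J.
Q = ΔU + W = -3750 J.
State after step 1: P = 186 kPa, V = 21.6 L, T = 436 K.
Step 2 — Polytropic n=1.6: T₂ = T₁(V₁/V₂)^(n−1) = 436×(0.191)^0.60 = 162 K; P₂ = P₁(V₁/V₂)^n = 13.2 kPa.
W = (P₁V₁−P₂V₂)/(n−1) = (186×21.6−13.2×113)/0.60 = 4220 J.
ΔU = nCvΔT = 1.11×24.5×(162−436) = -7450 J.
Q = ΔU + W = -3230 J.
Net over both steps: W = 472 J, Q = -6970 J, ΔU = -7450 J.

-6970 J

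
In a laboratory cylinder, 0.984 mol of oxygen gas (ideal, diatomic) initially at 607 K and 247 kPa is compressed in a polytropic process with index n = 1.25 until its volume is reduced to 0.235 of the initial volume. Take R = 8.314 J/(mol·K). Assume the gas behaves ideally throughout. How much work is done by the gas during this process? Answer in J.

V₁ = nRT₁/P₁ = 0.984×8.314×607/247 = 20.1 L.
Polytropic n=1.25: T₂ = T₁(V₁/V₂)^(n−1) = 607×(4.26)^0.25 = 872 K; P₂ = P₁(V₁/V₂)^n = 1510 kPa.
W = (P₁V₁−P₂V₂)/(n−1) = (247×20.1−1510×4.72)/0.25 = -8670 J.

-8670 J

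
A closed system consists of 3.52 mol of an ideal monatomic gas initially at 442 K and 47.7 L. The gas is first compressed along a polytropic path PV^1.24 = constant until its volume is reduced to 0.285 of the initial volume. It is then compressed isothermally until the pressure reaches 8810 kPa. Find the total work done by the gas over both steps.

-52600 J

P₁ = nRT₁/V₁ = 3.52×8.314×442/47.7 = 271 kPa.
Step 1 — Polytropic n=1.24: T₂ = T₁(V₁/V₂)^(n−1) = 442×(3.51)^0.24 = 597 K; P₂ = P₁(V₁/V₂)^n = 1290 kPa.
W = (P₁V₁−P₂V₂)/(n−1) = (271×47.7−1290×13.6)/0.24 = -18900 J.
ΔU = nCvΔT = 3.52×12.5×(597−442) = 6820 J.
Q = ΔU + W = -12100 J.
State after step 1: P = 1290 kPa, V = 13.6 L, T = 597 K.
Step 2 — Isothermal: T stays 597 K; PV = const ⇒ V₂ = 1.98 L, P₂ = 8810 kPa.
ΔU = 0 (ideal gas, T constant).
W = nRT ln(V₂/V₁) = 3.52×8.314×597×ln(0.146) = -33600 J.
Q = ΔU + W = -33600 J.
Net over both steps: W = -52600 J, Q = -45800 J, ΔU = 6820 J.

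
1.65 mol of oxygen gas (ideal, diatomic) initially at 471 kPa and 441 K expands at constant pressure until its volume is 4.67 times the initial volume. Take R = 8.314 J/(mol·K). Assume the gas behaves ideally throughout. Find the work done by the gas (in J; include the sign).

V₁ = nRT₁/P₁ = 1.65×8.314×441/471 = 12.8 L.
Isobaric: P stays 471 kPa; V/T = const ⇒ T₂ = 2060 K, V₂ = 60.0 L.
W = PΔV = 471×(60.0−12.8) kPa·L = 22200 J.

22200 J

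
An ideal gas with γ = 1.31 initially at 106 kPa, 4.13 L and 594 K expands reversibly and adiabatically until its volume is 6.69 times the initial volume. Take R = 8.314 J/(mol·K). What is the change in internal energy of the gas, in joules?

-629 J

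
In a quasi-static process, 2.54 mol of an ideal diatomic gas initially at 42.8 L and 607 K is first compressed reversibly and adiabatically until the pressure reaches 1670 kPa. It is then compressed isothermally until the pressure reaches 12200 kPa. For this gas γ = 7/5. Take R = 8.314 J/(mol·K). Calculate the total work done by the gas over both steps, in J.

P₁ = nRT₁/V₁ = 2.54×8.314×607/42.8 = 299 kPa.
Step 1 — Adiabatic: T₂/T₁ = (P₂/P₁)^((γ−1)/γ) ⇒ T₂ = 607×(5.58)^0.286 = 992 K; V₂ = 12.5 L.
ΔU = nCvΔT = 2.54×20.8×(992−607) = 20300 J.
Q = 0 for an adiabatic process, so W = −ΔU = -20300 J.
State after step 1: P = 1670 kPa, V = 12.5 L, T = 992 K.
Step 2 — Isothermal: T stays 992 K; PV = const ⇒ V₂ = 1.72 L, P₂ = 12200 kPa.
ΔU = 0 (ideal gas, T constant).
W = nRT ln(V₂/V₁) = 2.54×8.314×992×ln(0.137) = -41700 J.
Q = ΔU + W = -41700 J.
Net over both steps: W = -62000 J, Q = -41700 J, ΔU = 20300 J.

-62000 J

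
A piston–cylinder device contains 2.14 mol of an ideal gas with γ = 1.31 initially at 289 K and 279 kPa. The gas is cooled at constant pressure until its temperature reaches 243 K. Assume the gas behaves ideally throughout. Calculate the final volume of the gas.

15.5 L

V₁ = nRT₁/P₁ = 2.14×8.314×289/279 = 18.4 L.
Isobaric: P stays 279 kPa; V/T = const ⇒ T₂ = 243 K, V₂ = 15.5 L.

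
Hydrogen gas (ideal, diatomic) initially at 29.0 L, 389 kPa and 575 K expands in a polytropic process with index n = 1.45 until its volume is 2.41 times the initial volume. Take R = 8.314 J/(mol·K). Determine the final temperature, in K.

Polytropic n=1.45: T₂ = T₁(V₁/V₂)^(n−1) = 575×(0.415)^0.45 = 387 K; P₂ = P₁(V₁/V₂)^n = 109 kPa.

387 K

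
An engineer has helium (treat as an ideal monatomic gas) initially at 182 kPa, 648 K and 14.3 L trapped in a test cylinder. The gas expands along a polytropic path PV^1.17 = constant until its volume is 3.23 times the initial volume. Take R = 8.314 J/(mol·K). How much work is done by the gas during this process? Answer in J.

n = P₁V₁/(RT₁) = 182×14.3/(8.314×648) = 0.483 mol.
Polytropic n=1.17: T₂ = T₁(V₁/V₂)^(n−1) = 648×(0.310)^0.17 = 531 K; P₂ = P₁(V₁/V₂)^n = 46.2 kPa.
W = (P₁V₁−P₂V₂)/(n−1) = (182×14.3−46.2×46.2)/0.17 = 2770 J.

2770 J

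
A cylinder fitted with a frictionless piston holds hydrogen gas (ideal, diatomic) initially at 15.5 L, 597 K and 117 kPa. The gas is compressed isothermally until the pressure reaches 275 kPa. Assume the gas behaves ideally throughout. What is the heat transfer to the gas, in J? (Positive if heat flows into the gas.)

-1550 J

n = P₁V₁/(RT₁) = 117×15.5/(8.314×597) = 0.365 mol.
Isothermal: T stays 597 K; PV = const ⇒ V₂ = 6.59 L, P₂ = 275 kPa.
ΔU = 0 (ideal gas, T constant).
W = nRT ln(V₂/V₁) = 0.365×8.314×597×ln(0.425) = -1550 J.
Q = ΔU + W = -1550 J.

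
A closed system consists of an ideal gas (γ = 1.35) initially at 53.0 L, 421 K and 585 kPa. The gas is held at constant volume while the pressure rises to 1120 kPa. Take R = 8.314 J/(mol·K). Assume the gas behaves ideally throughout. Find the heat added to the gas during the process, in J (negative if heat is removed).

n = P₁V₁/(RT₁) = 585×53.0/(8.314×421) = 8.86 mol.
Isochoric: V stays 53.0 L; P/T = const ⇒ T₂ = 806 K, P₂ = 1120 kPa.
W = 0 (no volume change).
ΔU = nCvΔT = 8.86×23.8×(806−421) = 81000 J.
Q = ΔU = 81000 J.

81000 J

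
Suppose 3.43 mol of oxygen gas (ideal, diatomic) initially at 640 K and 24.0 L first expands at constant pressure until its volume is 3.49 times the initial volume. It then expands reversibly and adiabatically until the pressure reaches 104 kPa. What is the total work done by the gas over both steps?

114000 J

P₁ = nRT₁/V₁ = 3.43×8.314×640/24.0 = 760 kPa.
Step 1 — Isobaric: P stays 760 kPa; V/T = const ⇒ T₂ = 2230 K, V₂ = 83.8 L.
W = PΔV = 760×(83.8−24.0) kPa·L = 45400 J.
ΔU = nCvΔT = 3.43×20.8×(2230−640) = 114000 J.
Q = ΔU + W = nCpΔT = 159000 J.
State after step 1: P = 760 kPa, V = 83.8 L, T = 2230 K.
Step 2 — Adiabatic: T₂/T₁ = (P₂/P₁)^((γ−1)/γ) ⇒ T₂ = 2230×(0.137)^0.286 = 1270 K; V₂ = 347 L.
ΔU = nCvΔT = 3.43×20.8×(1270−2230) = -69000 J.
Q = 0 for an adiabatic process, so W = −ΔU = 69000 J.
Net over both steps: W = 114000 J, Q = 159000 J, ΔU = 44600 J.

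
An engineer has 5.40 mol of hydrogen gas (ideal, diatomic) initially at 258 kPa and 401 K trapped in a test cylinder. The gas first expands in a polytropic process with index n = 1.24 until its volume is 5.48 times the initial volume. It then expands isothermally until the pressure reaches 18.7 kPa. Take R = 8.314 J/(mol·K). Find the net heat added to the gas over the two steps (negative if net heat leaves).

V₁ = nRT₁/P₁ = 5.40×8.314×401/258 = 69.8 L.
Step 1 — Polytropic n=1.24: T₂ = T₁(V₁/V₂)^(n−1) = 401×(0.182)^0.24 = 267 K; P₂ = P₁(V₁/V₂)^n = 31.3 kPa.
W = (P₁V₁−P₂V₂)/(n−1) = (258×69.8−31.3×382)/0.24 = 25100 J.
ΔU = nCvΔT = 5.40×20.8×(267−401) = -15100 J.
Q = ΔU + W = 10100 J.
State after step 1: P = 31.3 kPa, V = 382 L, T = 267 K.
Step 2 — Isothermal: T stays 267 K; PV = const ⇒ V₂ = 640 L, P₂ = 18.7 kPa.
ΔU = 0 (ideal gas, T constant).
W = nRT ln(V₂/V₁) = 5.40×8.314×267×ln(1.67) = 6160 J.
Q = ΔU + W = 6160 J.
Net over both steps: W = 31300 J, Q = 16200 J, ΔU = -15100 J.

16200 J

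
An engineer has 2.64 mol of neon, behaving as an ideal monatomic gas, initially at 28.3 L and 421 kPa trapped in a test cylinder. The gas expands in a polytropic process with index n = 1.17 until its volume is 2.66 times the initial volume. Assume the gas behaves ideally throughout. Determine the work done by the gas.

10700 J

T₁ = P₁V₁/(nR) = 421×28.3/(2.64×8.314) = 543 K.
Polytropic n=1.17: T₂ = T₁(V₁/V₂)^(n−1) = 543×(0.376)^0.17 = 460 K; P₂ = P₁(V₁/V₂)^n = 134 kPa.
W = (P₁V₁−P₂V₂)/(n−1) = (421×28.3−134×75.3)/0.17 = 10700 J.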